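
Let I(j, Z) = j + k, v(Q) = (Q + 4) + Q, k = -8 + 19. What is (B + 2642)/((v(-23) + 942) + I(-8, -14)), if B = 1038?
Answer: 3680/903 ≈ 4.0753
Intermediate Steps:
k = 11
v(Q) = 4 + 2*Q (v(Q) = (4 + Q) + Q = 4 + 2*Q)
I(j, Z) = 11 + j (I(j, Z) = j + 11 = 11 + j)
(B + 2642)/((v(-23) + 942) + I(-8, -14)) = (1038 + 2642)/(((4 + 2*(-23)) + 942) + (11 - 8)) = 3680/(((4 - 46) + 942) + 3) = 3680/((-42 + 942) + 3) = 3680/(900 + 3) = 3680/903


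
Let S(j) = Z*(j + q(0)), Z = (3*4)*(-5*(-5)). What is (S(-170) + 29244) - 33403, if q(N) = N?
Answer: -55159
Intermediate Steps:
Z = 300 (Z = 12*25 = 300)
S(j) = 300*j (S(j) = 300*(j + 0) = 300*j)
(S(-170) + 29244) - 33403 = (300*(-170) + 29244) - 33403 = (-51000 + 29244) - 33403 = -21756 - 33403 = -55159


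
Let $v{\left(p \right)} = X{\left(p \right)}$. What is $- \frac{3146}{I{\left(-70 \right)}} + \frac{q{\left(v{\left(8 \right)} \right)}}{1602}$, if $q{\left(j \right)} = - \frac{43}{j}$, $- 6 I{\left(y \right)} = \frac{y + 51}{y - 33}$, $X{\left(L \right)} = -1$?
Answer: $\frac{3114654073}{30438} \approx 1.0233 \cdot 10^{5}$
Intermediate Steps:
$v{\left(p \right)} = -1$
$I{\left(y \right)} = - \frac{51 + y}{6 \left(-33 + y\right)}$ ($I{\left(y \right)} = - \frac{\left(y + 51\right) \frac{1}{y - 33}}{6} = - \frac{\left(51 + y\right) \frac{1}{-33 + y}}{6} = - \frac{\frac{1}{-33 + y} \left(51 + y\right)}{6} = - \frac{51 + y}{6 \left(-33 + y\right)}$)
$- \frac{3146}{I{\left(-70 \right)}} + \frac{q{\left(v{\left(8 \right)} \right)}}{1602} = - \frac{3146}{\frac{1}{6} \frac{1}{-33 - 70} \left(-51 - -70\right)} + \frac{\left(-43\right) \frac{1}{-1}}{1602} = - \frac{3146}{\frac{1}{6} \frac{1}{-103} \left(-51 + 70\right)} + \left(-43\right) \left(-1\right) \frac{1}{1602} = - \frac{3146}{\frac{1}{6} \left(- \frac{1}{103}\right) 19} + 43 \cdot \frac{1}{1602} = - \frac{3146}{- \frac{19}{618}} + \frac{43}{1602} = \left(-3146\right) \left(- \frac{618}{19}\right) + \frac{43}{1602} = \frac{1944228}{19} + \frac{43}{1602} = \frac{3114654073}{30438}$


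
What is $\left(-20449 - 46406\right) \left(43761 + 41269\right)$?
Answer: $-5684680650$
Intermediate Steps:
$\left(-20449 - 46406\right) \left(43761 + 41269\right) = \left(-66855\right) 85030 = -5684680650$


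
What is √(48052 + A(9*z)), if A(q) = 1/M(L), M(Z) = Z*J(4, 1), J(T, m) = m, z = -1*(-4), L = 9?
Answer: √432469/3 ≈ 219.21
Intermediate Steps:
z = 4
M(Z) = Z (M(Z) = Z*1 = Z)
A(q) = ⅑ (A(q) = 1/9 = ⅑)
√(48052 + A(9*z)) = √(48052 + ⅑) = √(432469/9) = √432469/3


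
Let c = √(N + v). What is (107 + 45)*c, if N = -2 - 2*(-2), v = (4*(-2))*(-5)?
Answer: 152*√42 ≈ 985.07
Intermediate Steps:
v = 40 (v = -8*(-5) = 40)
N = 2 (N = -2 + 4 = 2)
c = √42 (c = √(2 + 40) = √42 ≈ 6.4807)
(107 + 45)*c = (107 + 45)*√42 = 152*√42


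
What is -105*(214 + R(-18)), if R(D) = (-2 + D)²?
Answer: -64470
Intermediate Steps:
-105*(214 + R(-18)) = -105*(214 + (-2 - 18)²) = -105*(214 + (-20)²) = -105*(214 + 400) = -105*614 = -64470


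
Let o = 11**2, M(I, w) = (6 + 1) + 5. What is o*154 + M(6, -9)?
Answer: 18646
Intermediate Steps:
M(I, w) = 12 (M(I, w) = 7 + 5 = 12)
o = 121
o*154 + M(6, -9) = 121*154 + 12 = 18634 + 12 = 18646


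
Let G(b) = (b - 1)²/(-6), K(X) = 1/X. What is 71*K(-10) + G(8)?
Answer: -229/15 ≈ -15.267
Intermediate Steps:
K(X) = 1/X
G(b) = -(-1 + b)²/6 (G(b) = (-1 + b)²*(-⅙) = -(-1 + b)²/6)
71*K(-10) + G(8) = 71/(-10) - (-1 + 8)²/6 = 71*(-⅒) - ⅙*7² = -71/10 - ⅙*49 = -71/10 - 49/6 = -229/15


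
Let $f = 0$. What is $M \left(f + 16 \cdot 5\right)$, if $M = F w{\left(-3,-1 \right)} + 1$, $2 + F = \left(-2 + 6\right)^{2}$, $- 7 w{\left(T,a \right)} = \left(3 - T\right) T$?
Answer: $2960$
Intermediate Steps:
$w{\left(T,a \right)} = - \frac{T \left(3 - T\right)}{7}$ ($w{\left(T,a \right)} = - \frac{\left(3 - T\right) T}{7} = - \frac{T \left(3 - T\right)}{7}$)
$F = 14$ ($F = -2 + \left(-2 + 6\right)^{2} = -2 + 4^{2} = -2 + 16 = 14$)
$M = 37$ ($M = 14 \cdot \frac{1}{7} \left(-3\right) \left(-3 - 3\right) + 1 = 14 \cdot \frac{1}{7} \left(-3\right) \left(-6\right) + 1 = 14 \cdot \frac{18}{7} + 1 = 36 + 1 = 37$)
$M \left(f + 16 \cdot 5\right) = 37 \left(0 + 16 \cdot 5\right) = 37 \left(0 + 80\right) = 37 \cdot 80 = 2960$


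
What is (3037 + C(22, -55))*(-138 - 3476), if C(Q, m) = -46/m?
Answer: -603830734/55 ≈ -1.0979e+7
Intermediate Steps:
(3037 + C(22, -55))*(-138 - 3476) = (3037 - 46/(-55))*(-138 - 3476) = (3037 - 46*(-1/55))*(-3614) = (3037 + 46/55)*(-3614) = (167081/55)*(-3614) = -603830734/55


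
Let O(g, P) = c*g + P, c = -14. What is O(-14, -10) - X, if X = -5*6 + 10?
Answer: 206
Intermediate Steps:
O(g, P) = P - 14*g (O(g, P) = -14*g + P = P - 14*g)
X = -20 (X = -30 + 10 = -20)
O(-14, -10) - X = (-10 - 14*(-14)) - 1*(-20) = (-10 + 196) + 20 = 186 + 20 = 206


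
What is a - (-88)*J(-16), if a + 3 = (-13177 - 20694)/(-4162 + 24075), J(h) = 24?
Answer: 41962646/19913 ≈ 2107.3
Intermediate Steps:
a = -93610/19913 (a = -3 + (-13177 - 20694)/(-4162 + 24075) = -3 - 33871/19913 = -93610/19913 ≈ -4.7010)
a - (-88)*J(-16) = -93610/19913 - (-88)*24 = -93610/19913 - 1*(-2112) = -93610/19913 + 2112 = 41962646/19913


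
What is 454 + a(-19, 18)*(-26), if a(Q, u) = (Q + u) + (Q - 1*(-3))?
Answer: 896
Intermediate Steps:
a(Q, u) = 3 + u + 2*Q (a(Q, u) = (Q + u) + (Q + 3) = (Q + u) + (3 + Q) = 3 + u + 2*Q)
454 + a(-19, 18)*(-26) = 454 + (3 + 18 + 2*(-19))*(-26) = 454 + (3 + 18 - 38)*(-26) = 454 - 17*(-26) = 454 + 442 = 896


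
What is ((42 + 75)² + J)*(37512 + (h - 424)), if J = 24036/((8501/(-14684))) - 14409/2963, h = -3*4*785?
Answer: -19397828446909752/25188463 ≈ -7.7011e+8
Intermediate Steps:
h = -9420 (h = -12*785 = -9420)
J = -1045897411821/25188463 (J = 24036/((8501*(-1/14684))) - 14409*1/2963 = 24036/(-8501/14684) - 14409/2963 = 24036*(-14684/8501) - 14409/2963 = -352944624/8501 - 14409/2963 = -1045897411821/25188463 ≈ -41523.)
((42 + 75)² + J)*(37512 + (h - 424)) = ((42 + 75)² - 1045897411821/25188463)*(37512 + (-9420 - 424)) = (117² - 1045897411821/25188463)*(37512 - 9844) = (13689 - 1045897411821/25188463)*27668 = -701092541814/25188463*27668 = -19397828446909752/25188463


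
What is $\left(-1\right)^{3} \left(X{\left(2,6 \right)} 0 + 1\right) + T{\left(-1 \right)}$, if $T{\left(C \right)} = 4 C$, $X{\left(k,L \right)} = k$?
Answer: $-5$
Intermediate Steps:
$\left(-1\right)^{3} \left(X{\left(2,6 \right)} 0 + 1\right) + T{\left(-1 \right)} = \left(-1\right)^{3} \left(2 \cdot 0 + 1\right) + 4 \left(-1\right) = - (0 + 1) - 4 = \left(-1\right) 1 - 4 = -1 - 4 = -5$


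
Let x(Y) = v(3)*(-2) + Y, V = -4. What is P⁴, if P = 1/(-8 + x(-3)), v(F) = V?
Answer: 1/81 ≈ 0.012346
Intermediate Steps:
v(F) = -4
x(Y) = 8 + Y (x(Y) = -4*(-2) + Y = 8 + Y)
P = -⅓ (P = 1/(-8 + (8 - 3)) = 1/(-8 + 5) = 1/(-3) = -⅓ ≈ -0.33333)
P⁴ = (-⅓)⁴ = 1/81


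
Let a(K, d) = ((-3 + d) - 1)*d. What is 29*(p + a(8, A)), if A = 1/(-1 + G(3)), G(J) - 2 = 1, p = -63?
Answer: -7511/4 ≈ -1877.8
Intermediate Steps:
G(J) = 3 (G(J) = 2 + 1 = 3)
A = ½ (A = 1/(-1 + 3) = 1/2 = ½ ≈ 0.50000)
a(K, d) = d*(-4 + d) (a(K, d) = (-4 + d)*d = d*(-4 + d))
29*(p + a(8, A)) = 29*(-63 + (-4 + ½)/2) = 29*(-63 + (½)*(-7/2)) = 29*(-63 - 7/4) = 29*(-259/4) = -7511/4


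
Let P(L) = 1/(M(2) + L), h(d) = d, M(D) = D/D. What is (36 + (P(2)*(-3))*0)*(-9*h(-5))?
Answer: 1620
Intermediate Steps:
M(D) = 1
P(L) = 1/(1 + L)
(36 + (P(2)*(-3))*0)*(-9*h(-5)) = (36 + (-3/(1 + 2))*0)*(-9*(-5)) = (36 + (-3/3)*0)*45 = (36 + ((1/3)*(-3))*0)*45 = (36 - 1*0)*45 = (36 + 0)*45 = 36*45 = 1620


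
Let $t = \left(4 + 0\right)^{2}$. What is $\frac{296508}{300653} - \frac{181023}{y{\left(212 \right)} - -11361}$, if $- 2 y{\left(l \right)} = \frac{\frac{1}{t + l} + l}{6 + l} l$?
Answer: $- \frac{1269615268923000}{84117210757283} \approx -15.093$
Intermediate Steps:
$t = 16$ ($t = 4^{2} = 16$)
$y{\left(l \right)} = - \frac{l \left(l + \frac{1}{16 + l}\right)}{2 \left(6 + l\right)}$ ($y{\left(l \right)} = - \frac{\frac{\frac{1}{16 + l} + l}{6 + l} l}{2} = - \frac{\frac{l + \frac{1}{16 + l}}{6 + l} l}{2} = - \frac{l \frac{1}{6 + l} \left(l + \frac{1}{16 + l}\right)}{2} = - \frac{l \left(l + \frac{1}{16 + l}\right)}{2 \left(6 + l\right)}$)
$\frac{296508}{300653} - \frac{181023}{y{\left(212 \right)} - -11361} = \frac{296508}{300653} - \frac{181023}{\left(-1\right) 212 \frac{1}{192 + 2 \cdot 212^{2} + 44 \cdot 212} \left(1 + 212^{2} + 16 \cdot 212\right) - -11361} = 296508 \cdot \frac{1}{300653} - \frac{181023}{\left(-1\right) 212 \frac{1}{192 + 2 \cdot 44944 + 9328} \left(1 + 44944 + 3392\right) + 11361} = \frac{296508}{300653} - \frac{181023}{\left(-1\right) 212 \frac{1}{192 + 89888 + 9328} \cdot 48337 + 11361} = \frac{296508}{300653} - \frac{181023}{\left(-1\right) 212 \cdot \frac{1}{99408} \cdot 48337 + 11361} = \frac{296508}{300653} - \frac{181023}{- \frac{2561861}{24852} + 11361} = \frac{296508}{300653} - \frac{181023}{\frac{279781711}{24852}} = \frac{296508}{300653} - \frac{4498783596}{279781711} = - \frac{1269615268923000}{84117210757283}$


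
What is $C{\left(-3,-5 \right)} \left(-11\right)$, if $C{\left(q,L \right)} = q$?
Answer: $33$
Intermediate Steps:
$C{\left(-3,-5 \right)} \left(-11\right) = \left(-3\right) \left(-11\right) = 33$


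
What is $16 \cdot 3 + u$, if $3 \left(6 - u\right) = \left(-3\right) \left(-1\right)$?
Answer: $53$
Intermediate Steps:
$u = 5$ ($u = 6 - \frac{\left(-3\right) \left(-1\right)}{3} = 6 - 1 = 5$)
$16 \cdot 3 + u = 16 \cdot 3 + 5 = 48 + 5 = 53$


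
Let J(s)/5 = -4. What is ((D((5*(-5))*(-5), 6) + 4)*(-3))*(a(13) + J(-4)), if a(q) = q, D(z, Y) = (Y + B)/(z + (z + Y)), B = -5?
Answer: 21525/256 ≈ 84.082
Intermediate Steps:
D(z, Y) = (-5 + Y)/(Y + 2*z) (D(z, Y) = (Y - 5)/(z + (z + Y)) = (-5 + Y)/(z + (Y + z)) = (-5 + Y)/(Y + 2*z))
J(s) = -20 (J(s) = 5*(-4) = -20)
((D((5*(-5))*(-5), 6) + 4)*(-3))*(a(13) + J(-4)) = (((-5 + 6)/(6 + 2*((5*(-5))*(-5))) + 4)*(-3))*(13 - 20) = ((1/(6 + 2*(-25*(-5))) + 4)*(-3))*(-7) = ((1/(6 + 2*125) + 4)*(-3))*(-7) = ((1/(6 + 250) + 4)*(-3))*(-7) = ((1/256 + 4)*(-3))*(-7) = ((1025/256)*(-3))*(-7) = -3075/256*(-7) = 21525/256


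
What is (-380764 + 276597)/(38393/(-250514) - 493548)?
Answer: 3727898834/17662960295 ≈ 0.21106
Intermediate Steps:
(-380764 + 276597)/(38393/(-250514) - 493548) = -104167/(38393*(-1/250514) - 493548) = -104167/(-38393/250514 - 493548) = -104167/(-123640722065/250514) = -104167*(-250514/123640722065) = 3727898834/17662960295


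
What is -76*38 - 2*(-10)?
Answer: -2868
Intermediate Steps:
-76*38 - 2*(-10) = -2888 + 20 = -2868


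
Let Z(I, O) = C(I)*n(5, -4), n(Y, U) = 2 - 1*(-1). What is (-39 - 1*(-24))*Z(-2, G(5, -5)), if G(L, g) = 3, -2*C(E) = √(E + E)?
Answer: 45*I ≈ 45.0*I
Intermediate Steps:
C(E) = -√2*√E/2 (C(E) = -√(E + E)/2 = -√2*√E/2)
n(Y, U) = 3 (n(Y, U) = 2 + 1 = 3)
Z(I, O) = -3*√2*√I/2 (Z(I, O) = -√2*√I/2*3 = -3*√2*√I/2)
(-39 - 1*(-24))*Z(-2, G(5, -5)) = (-39 - 1*(-24))*(-3*√2*√(-2)/2) = (-39 + 24)*(-3*√2*I*√2/2) = -(-45)*I = 45*I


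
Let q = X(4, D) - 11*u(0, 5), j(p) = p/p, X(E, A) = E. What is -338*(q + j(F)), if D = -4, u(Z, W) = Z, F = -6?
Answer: -1690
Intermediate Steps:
j(p) = 1
q = 4 (q = 4 - 11*0 = 4 + 0 = 4)
-338*(q + j(F)) = -338*(4 + 1) = -338*5 = -1690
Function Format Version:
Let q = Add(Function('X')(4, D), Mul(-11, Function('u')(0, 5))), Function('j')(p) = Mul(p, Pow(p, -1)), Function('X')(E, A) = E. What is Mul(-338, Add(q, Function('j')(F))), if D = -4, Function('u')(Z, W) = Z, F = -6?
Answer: -1690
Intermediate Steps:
Function('j')(p) = 1
q = 4 (q = Add(4, Mul(-11, 0)) = Add(4, 0) = 4)
Mul(-338, Add(q, Function('j')(F))) = Mul(-338, Add(4, 1)) = Mul(-338, 5) = -1690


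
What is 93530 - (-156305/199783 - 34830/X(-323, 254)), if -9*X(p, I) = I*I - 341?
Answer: 239820491690923/2564214805 ≈ 93526.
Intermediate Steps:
X(p, I) = 341/9 - I²/9 (X(p, I) = -(I*I - 341)/9 = -(I² - 341)/9 = -(-341 + I²)/9 = 341/9 - I²/9)
93530 - (-156305/199783 - 34830/X(-323, 254)) = 93530 - (-156305/199783 - 34830/(341/9 - ⅑*254²)) = 93530 - (-156305*1/199783 - 34830/(341/9 - ⅑*64516)) = 93530 - (-156305/199783 - 34830/(341/9 - 64516/9)) = 93530 - (-156305/199783 - 34830/(-64175/9)) = 93530 - (-156305/199783 - 34830*(-9/64175)) = 93530 - (-156305/199783 + 62694/12835) = 93530 - 1*10519020727/2564214805 = 93530 - 10519020727/2564214805 = 239820491690923/2564214805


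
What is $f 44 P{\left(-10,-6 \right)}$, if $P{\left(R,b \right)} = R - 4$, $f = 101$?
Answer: $-62216$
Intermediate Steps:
$P{\left(R,b \right)} = -4 + R$
$f 44 P{\left(-10,-6 \right)} = 101 \cdot 44 \left(-4 - 10\right) = 4444 \left(-14\right) = -62216$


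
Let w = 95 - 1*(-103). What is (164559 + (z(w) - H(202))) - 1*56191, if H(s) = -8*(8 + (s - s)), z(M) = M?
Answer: 108630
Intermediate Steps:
w = 198 (w = 95 + 103 = 198)
H(s) = -64 (H(s) = -8*(8 + 0) = -8*8 = -64)
(164559 + (z(w) - H(202))) - 1*56191 = (164559 + (198 - 1*(-64))) - 1*56191 = (164559 + (198 + 64)) - 56191 = (164559 + 262) - 56191 = 164821 - 56191 = 108630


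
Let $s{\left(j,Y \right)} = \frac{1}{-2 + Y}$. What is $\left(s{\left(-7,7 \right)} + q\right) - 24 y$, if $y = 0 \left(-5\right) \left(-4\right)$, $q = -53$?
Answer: $- \frac{264}{5} \approx -52.8$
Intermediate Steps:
$y = 0$ ($y = 0 \left(-4\right) = 0$)
$\left(s{\left(-7,7 \right)} + q\right) - 24 y = \left(\frac{1}{-2 + 7} - 53\right) - 0 = \left(\frac{1}{5} - 53\right) + 0 = - \frac{264}{5} + 0 = - \frac{264}{5}$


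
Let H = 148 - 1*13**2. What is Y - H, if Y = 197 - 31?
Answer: 187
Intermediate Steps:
H = -21 (H = 148 - 1*169 = 148 - 169 = -21)
Y = 166
Y - H = 166 - 1*(-21) = 166 + 21 = 187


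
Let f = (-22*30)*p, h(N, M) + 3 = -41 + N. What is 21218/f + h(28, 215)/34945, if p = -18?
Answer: 74127293/41514660 ≈ 1.7856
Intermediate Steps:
h(N, M) = -44 + N (h(N, M) = -3 + (-41 + N) = -44 + N)
f = 11880 (f = -22*30*(-18) = -660*(-18) = 11880)
21218/f + h(28, 215)/34945 = 21218/11880 + (-44 + 28)/34945 = 21218*(1/11880) - 16*1/34945 = 10609/5940 - 16/34945 = 74127293/41514660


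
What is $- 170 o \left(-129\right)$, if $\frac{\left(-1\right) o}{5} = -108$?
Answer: $11842200$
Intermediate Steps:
$o = 540$ ($o = \left(-5\right) \left(-108\right) = 540$)
$- 170 o \left(-129\right) = \left(-170\right) 540 \left(-129\right) = \left(-91800\right) \left(-129\right) = 11842200$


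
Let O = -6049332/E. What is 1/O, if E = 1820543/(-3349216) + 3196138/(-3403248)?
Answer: 1056269740717/4309473284252113536 ≈ 2.4510e-7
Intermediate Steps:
E = -1056269740717/712388290848 (E = 1820543*(-1/3349216) + 3196138*(-1/3403248) = -1820543/3349216 - 1598069/1701624 = -1056269740717/712388290848 ≈ -1.4827)
O = 4309473284252113536/1056269740717 (O = -6049332/(-1056269740717/712388290848) = -6049332*(-712388290848/1056269740717) = 4309473284252113536/1056269740717 ≈ 4.0799e+6)
1/O = 1/(4309473284252113536/1056269740717) = 1056269740717/4309473284252113536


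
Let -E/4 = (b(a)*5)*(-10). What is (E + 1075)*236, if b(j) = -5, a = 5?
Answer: 17700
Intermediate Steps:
E = -1000 (E = -4*(-5*5)*(-10) = -(-100)*(-10) = -4*250 = -1000)
(E + 1075)*236 = (-1000 + 1075)*236 = 75*236 = 17700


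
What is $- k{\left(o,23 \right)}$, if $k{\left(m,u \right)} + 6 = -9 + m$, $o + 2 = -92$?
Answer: $109$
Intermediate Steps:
$o = -94$ ($o = -2 - 92 = -94$)
$k{\left(m,u \right)} = -15 + m$ ($k{\left(m,u \right)} = -6 + \left(-9 + m\right) = -15 + m$)
$- k{\left(o,23 \right)} = - (-15 - 94) = \left(-1\right) \left(-109\right) = 109$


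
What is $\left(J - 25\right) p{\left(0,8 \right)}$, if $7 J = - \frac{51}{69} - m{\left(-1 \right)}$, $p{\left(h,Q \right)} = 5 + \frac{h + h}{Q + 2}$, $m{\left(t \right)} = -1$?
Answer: $- \frac{20095}{161} \approx -124.81$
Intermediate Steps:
$p{\left(h,Q \right)} = 5 + \frac{2 h}{2 + Q}$
$J = \frac{6}{161}$ ($J = \frac{- \frac{51}{69} - -1}{7} = \frac{\left(-51\right) \frac{1}{69} + 1}{7} = \frac{- \frac{17}{23} + 1}{7} = \frac{1}{7} \cdot \frac{6}{23} = \frac{6}{161} \approx 0.037267$)
$\left(J - 25\right) p{\left(0,8 \right)} = \left(\frac{6}{161} - 25\right) \frac{10 + 2 \cdot 0 + 5 \cdot 8}{2 + 8} = - \frac{4019 \frac{10 + 0 + 40}{10}}{161} = - \frac{4019 \cdot \frac{1}{10} \cdot 50}{161} = \left(- \frac{4019}{161}\right) 5 = - \frac{20095}{161}$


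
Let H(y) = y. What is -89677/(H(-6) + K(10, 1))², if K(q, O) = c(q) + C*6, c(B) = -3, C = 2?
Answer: -89677/9 ≈ -9964.1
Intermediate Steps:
K(q, O) = 9 (K(q, O) = -3 + 2*6 = -3 + 12 = 9)
-89677/(H(-6) + K(10, 1))² = -89677/(-6 + 9)² = -89677/(3²) = -89677/9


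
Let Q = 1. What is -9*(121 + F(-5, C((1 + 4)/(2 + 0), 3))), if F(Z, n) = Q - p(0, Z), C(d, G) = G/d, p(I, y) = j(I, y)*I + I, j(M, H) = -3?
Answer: -1098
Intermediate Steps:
p(I, y) = -2*I (p(I, y) = -3*I + I = -2*I)
F(Z, n) = 1 (F(Z, n) = 1 - (-2)*0 = 1 - 1*0 = 1 + 0 = 1)
-9*(121 + F(-5, C((1 + 4)/(2 + 0), 3))) = -9*(121 + 1) = -9*122 = -1098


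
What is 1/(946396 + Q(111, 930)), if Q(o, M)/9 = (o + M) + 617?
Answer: 1/961318 ≈ 1.0402e-6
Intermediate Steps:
Q(o, M) = 5553 + 9*M + 9*o (Q(o, M) = 9*((o + M) + 617) = 9*((M + o) + 617) = 9*(617 + M + o) = 5553 + 9*M + 9*o)
1/(946396 + Q(111, 930)) = 1/(946396 + (5553 + 9*930 + 9*111)) = 1/(946396 + (5553 + 8370 + 999)) = 1/(946396 + 14922) = 1/961318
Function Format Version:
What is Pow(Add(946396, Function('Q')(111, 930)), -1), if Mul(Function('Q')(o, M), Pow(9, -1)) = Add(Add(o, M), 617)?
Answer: Rational(1, 961318) ≈ 1.0402e-6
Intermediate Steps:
Function('Q')(o, M) = Add(5553, Mul(9, M), Mul(9, o)) (Function('Q')(o, M) = Mul(9, Add(Add(o, M), 617)) = Mul(9, Add(Add(M, o), 617)) = Mul(9, Add(617, M, o)) = Add(5553, Mul(9, M), Mul(9, o)))
Pow(Add(946396, Function('Q')(111, 930)), -1) = Pow(Add(946396, Add(5553, Mul(9, 930), Mul(9, 111))), -1) = Pow(Add(946396, Add(5553, 8370, 999)), -1) = Pow(Add(946396, 14922), -1) = Pow(961318, -1) = Rational(1, 961318)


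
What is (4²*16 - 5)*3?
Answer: 753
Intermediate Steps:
(4²*16 - 5)*3 = (16*16 - 5)*3 = (256 - 5)*3 = 251*3 = 753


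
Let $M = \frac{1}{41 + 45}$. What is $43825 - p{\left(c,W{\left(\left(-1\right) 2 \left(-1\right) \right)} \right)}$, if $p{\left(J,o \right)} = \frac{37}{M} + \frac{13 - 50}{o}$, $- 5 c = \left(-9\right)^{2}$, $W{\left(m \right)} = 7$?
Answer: $\frac{284538}{7} \approx 40648.0$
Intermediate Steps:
$c = - \frac{81}{5}$ ($c = - \frac{\left(-9\right)^{2}}{5} = \left(- \frac{1}{5}\right) 81 = - \frac{81}{5} \approx -16.2$)
$M = \frac{1}{86} \approx 0.011628$
$p{\left(J,o \right)} = 3182 - \frac{37}{o}$ ($p{\left(J,o \right)} = 37 \frac{1}{\frac{1}{86}} + \frac{13 - 50}{o} = 37 \cdot 86 + \frac{13 - 50}{o} = 3182 - \frac{37}{o}$)
$43825 - p{\left(c,W{\left(\left(-1\right) 2 \left(-1\right) \right)} \right)} = 43825 - \left(3182 - \frac{37}{7}\right) = 43825 - \frac{22237}{7} = \frac{284538}{7}$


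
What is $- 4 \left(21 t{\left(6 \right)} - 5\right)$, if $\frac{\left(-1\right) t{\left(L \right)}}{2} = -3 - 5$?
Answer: $-1324$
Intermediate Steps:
$t{\left(L \right)} = 16$ ($t{\left(L \right)} = - 2 \left(-3 - 5\right) = \left(-2\right) \left(-8\right) = 16$)
$- 4 \left(21 t{\left(6 \right)} - 5\right) = - 4 \left(21 \cdot 16 - 5\right) = - 4 \left(336 - 5\right) = \left(-4\right) 331 = -1324$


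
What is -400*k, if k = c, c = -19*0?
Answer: 0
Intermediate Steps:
c = 0
k = 0
-400*k = -400*0 = 0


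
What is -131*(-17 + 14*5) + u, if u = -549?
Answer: -7492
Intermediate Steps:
-131*(-17 + 14*5) + u = -131*(-17 + 14*5) - 549 = -131*(-17 + 70) - 549 = -131*53 - 549 = -6943 - 549 = -7492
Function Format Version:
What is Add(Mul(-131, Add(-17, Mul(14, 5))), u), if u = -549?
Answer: -7492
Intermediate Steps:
Add(Mul(-131, Add(-17, Mul(14, 5))), u) = Add(Mul(-131, Add(-17, Mul(14, 5))), -549) = Add(Mul(-131, Add(-17, 70)), -549) = Add(Mul(-131, 53), -549) = Add(-6943, -549) = -7492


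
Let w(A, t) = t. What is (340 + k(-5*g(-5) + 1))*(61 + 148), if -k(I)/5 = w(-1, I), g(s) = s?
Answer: 43890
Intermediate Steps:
k(I) = -5*I
(340 + k(-5*g(-5) + 1))*(61 + 148) = (340 - 5*(-5*(-5) + 1))*(61 + 148) = (340 - 5*(25 + 1))*209 = (340 - 5*26)*209 = (340 - 130)*209 = 210*209 = 43890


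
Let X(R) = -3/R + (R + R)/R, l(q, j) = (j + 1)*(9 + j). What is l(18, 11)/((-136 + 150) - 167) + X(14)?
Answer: 155/714 ≈ 0.21709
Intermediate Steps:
l(q, j) = (1 + j)*(9 + j)
X(R) = 2 - 3/R (X(R) = -3/R + (2*R)/R = -3/R + 2 = 2 - 3/R)
l(18, 11)/((-136 + 150) - 167) + X(14) = (9 + 11² + 10*11)/((-136 + 150) - 167) + (2 - 3/14) = (9 + 121 + 110)/(14 - 167) + (2 - 3*1/14) = 240/(-153) + (2 - 3/14) = 240*(-1/153) + 25/14 = -80/51 + 25/14 = 155/714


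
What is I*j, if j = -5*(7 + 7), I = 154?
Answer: -10780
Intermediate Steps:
j = -70 (j = -5*14 = -70)
I*j = 154*(-70) = -10780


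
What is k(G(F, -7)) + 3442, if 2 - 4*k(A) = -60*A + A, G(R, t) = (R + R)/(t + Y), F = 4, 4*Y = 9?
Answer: 129871/38 ≈ 3417.7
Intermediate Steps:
Y = 9/4 (Y = (¼)*9 = 9/4 ≈ 2.2500)
G(R, t) = 2*R/(9/4 + t) (G(R, t) = (R + R)/(t + 9/4) = (2*R)/(9/4 + t) = 2*R/(9/4 + t))
k(A) = ½ + 59*A/4 (k(A) = ½ - (-60*A + A)/4 = ½ - (-59)*A/4 = ½ + 59*A/4)
k(G(F, -7)) + 3442 = (½ + 59*(8*4/(9 + 4*(-7)))/4) + 3442 = (½ + 59*(8*4/(9 - 28))/4) + 3442 = (½ + 59*(8*4/(-19))/4) + 3442 = (½ + 59*(8*4*(-1/19))/4) + 3442 = (½ + (59/4)*(-32/19)) + 3442 = (½ - 472/19) + 3442 = -925/38 + 3442 = 129871/38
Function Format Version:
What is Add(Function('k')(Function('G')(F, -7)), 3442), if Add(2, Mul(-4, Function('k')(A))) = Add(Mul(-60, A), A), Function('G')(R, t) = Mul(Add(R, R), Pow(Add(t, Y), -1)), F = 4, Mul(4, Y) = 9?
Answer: Rational(129871, 38) ≈ 3417.7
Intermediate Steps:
Y = Rational(9, 4) (Y = Mul(Rational(1, 4), 9) = Rational(9, 4) ≈ 2.2500)
Function('G')(R, t) = Mul(2, R, Pow(Add(Rational(9, 4), t), -1)) (Function('G')(R, t) = Mul(Add(R, R), Pow(Add(t, Rational(9, 4)), -1)) = Mul(Mul(2, R), Pow(Add(Rational(9, 4), t), -1)) = Mul(2, R, Pow(Add(Rational(9, 4), t), -1)))
Function('k')(A) = Add(Rational(1, 2), Mul(Rational(59, 4), A)) (Function('k')(A) = Add(Rational(1, 2), Mul(Rational(-1, 4), Add(Mul(-60, A), A))) = Add(Rational(1, 2), Mul(Rational(-1, 4), Mul(-59, A))) = Add(Rational(1, 2), Mul(Rational(59, 4), A)))
Add(Function('k')(Function('G')(F, -7)), 3442) = Add(Add(Rational(1, 2), Mul(Rational(59, 4), Mul(8, 4, Pow(Add(9, Mul(4, -7)), -1)))), 3442) = Add(Add(Rational(1, 2), Mul(Rational(59, 4), Mul(8, 4, Pow(Add(9, -28), -1)))), 3442) = Add(Add(Rational(1, 2), Mul(Rational(59, 4), Mul(8, 4, Pow(-19, -1)))), 3442) = Add(Add(Rational(1, 2), Mul(Rational(59, 4), Mul(8, 4, Rational(-1, 19)))), 3442) = Add(Add(Rational(1, 2), Mul(Rational(59, 4), Rational(-32, 19))), 3442) = Add(Add(Rational(1, 2), Rational(-472, 19)), 3442) = Add(Rational(-925, 38), 3442) = Rational(129871, 38)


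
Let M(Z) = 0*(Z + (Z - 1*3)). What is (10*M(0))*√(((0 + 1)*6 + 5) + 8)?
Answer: 0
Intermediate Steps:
M(Z) = 0 (M(Z) = 0*(Z + (Z - 3)) = 0*(Z + (-3 + Z)) = 0*(-3 + 2*Z) = 0)
(10*M(0))*√(((0 + 1)*6 + 5) + 8) = (10*0)*√(((0 + 1)*6 + 5) + 8) = 0*√((1*6 + 5) + 8) = 0*√((6 + 5) + 8) = 0*√(11 + 8) = 0*√19 = 0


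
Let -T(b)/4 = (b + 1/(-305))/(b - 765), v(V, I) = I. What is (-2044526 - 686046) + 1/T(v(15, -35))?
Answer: -7287911918/2669 ≈ -2.7306e+6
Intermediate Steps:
T(b) = -4*(-1/305 + b)/(-765 + b) (T(b) = -4*(b + 1/(-305))/(b - 765) = -4*(b - 1/305)/(-765 + b) = -4*(-1/305 + b)/(-765 + b))
(-2044526 - 686046) + 1/T(v(15, -35)) = (-2044526 - 686046) + 1/(4*(1 - 305*(-35))/(305*(-765 - 35))) = -2730572 + 1/((4/305)*(1 + 10675)/(-800)) = -2730572 + 1/((4/305)*(-1/800)*10676) = -2730572 + 1/(-2669/15250) = -2730572 - 15250/2669 = -7287911918/2669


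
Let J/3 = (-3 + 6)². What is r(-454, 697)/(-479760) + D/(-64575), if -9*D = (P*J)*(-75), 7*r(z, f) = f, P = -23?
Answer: 11005903/137691120 ≈ 0.079932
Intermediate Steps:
r(z, f) = f/7
J = 27 (J = 3*(-3 + 6)² = 3*3² = 3*9 = 27)
D = -5175 (D = -(-23*27)*(-75)/9 = -(-69)*(-75) = -⅑*46575 = -5175)
r(-454, 697)/(-479760) + D/(-64575) = ((⅐)*697)/(-479760) - 5175/(-64575) = (697/7)*(-1/479760) - 5175*(-1/64575) = -697/3358320 + 23/287 = 11005903/137691120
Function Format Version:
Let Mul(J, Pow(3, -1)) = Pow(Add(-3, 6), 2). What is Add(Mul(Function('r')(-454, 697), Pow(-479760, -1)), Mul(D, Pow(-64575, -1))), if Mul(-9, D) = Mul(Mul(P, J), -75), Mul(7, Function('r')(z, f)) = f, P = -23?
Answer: Rational(11005903, 137691120) ≈ 0.079932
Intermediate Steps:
Function('r')(z, f) = Mul(Rational(1, 7), f)
J = 27 (J = Mul(3, Pow(Add(-3, 6), 2)) = Mul(3, Pow(3, 2)) = Mul(3, 9) = 27)
D = -5175 (D = Mul(Rational(-1, 9), Mul(Mul(-23, 27), -75)) = Mul(Rational(-1, 9), Mul(-621, -75)) = Mul(Rational(-1, 9), 46575) = -5175)
Add(Mul(Function('r')(-454, 697), Pow(-479760, -1)), Mul(D, Pow(-64575, -1))) = Add(Mul(Mul(Rational(1, 7), 697), Pow(-479760, -1)), Mul(-5175, Pow(-64575, -1))) = Add(Mul(Rational(697, 7), Rational(-1, 479760)), Mul(-5175, Rational(-1, 64575))) = Add(Rational(-697, 3358320), Rational(23, 287)) = Rational(11005903, 137691120)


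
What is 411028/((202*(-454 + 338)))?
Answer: -102757/5858 ≈ -17.541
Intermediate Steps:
411028/((202*(-454 + 338))) = 411028/((202*(-116))) = 411028/(-23432) = 411028*(-1/23432) = -102757/5858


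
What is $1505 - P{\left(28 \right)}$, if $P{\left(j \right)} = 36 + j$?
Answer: $1441$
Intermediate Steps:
$1505 - P{\left(28 \right)} = 1505 - \left(36 + 28\right) = 1505 - 64 = 1441$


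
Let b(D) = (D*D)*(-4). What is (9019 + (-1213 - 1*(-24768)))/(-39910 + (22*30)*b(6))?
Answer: -16287/67475 ≈ -0.24138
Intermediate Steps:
b(D) = -4*D² (b(D) = D²*(-4) = -4*D²)
(9019 + (-1213 - 1*(-24768)))/(-39910 + (22*30)*b(6)) = (9019 + (-1213 - 1*(-24768)))/(-39910 + (22*30)*(-4*6²)) = (9019 + (-1213 + 24768))/(-39910 + 660*(-4*36)) = (9019 + 23555)/(-39910 + 660*(-144)) = 32574/(-39910 - 95040) = 32574/(-134950) = 32574*(-1/134950) = -16287/67475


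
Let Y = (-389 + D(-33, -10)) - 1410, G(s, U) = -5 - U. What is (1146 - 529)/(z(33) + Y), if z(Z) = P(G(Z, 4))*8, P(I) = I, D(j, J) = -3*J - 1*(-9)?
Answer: -617/1832 ≈ -0.33679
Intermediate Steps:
D(j, J) = 9 - 3*J (D(j, J) = -3*J + 9 = 9 - 3*J)
z(Z) = -72 (z(Z) = (-5 - 1*4)*8 = (-5 - 4)*8 = -9*8 = -72)
Y = -1760 (Y = (-389 + (9 - 3*(-10))) - 1410 = (-389 + (9 + 30)) - 1410 = (-389 + 39) - 1410 = -350 - 1410 = -1760)
(1146 - 529)/(z(33) + Y) = (1146 - 529)/(-72 - 1760) = 617/(-1832) = 617*(-1/1832) = -617/1832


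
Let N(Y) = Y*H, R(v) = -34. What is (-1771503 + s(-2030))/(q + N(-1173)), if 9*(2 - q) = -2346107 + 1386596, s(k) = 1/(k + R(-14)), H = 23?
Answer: -3656382193/164367328 ≈ -22.245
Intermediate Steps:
s(k) = 1/(-34 + k) (s(k) = 1/(k - 34) = 1/(-34 + k))
N(Y) = 23*Y (N(Y) = Y*23 = 23*Y)
q = 319843/3 (q = 2 - (-2346107 + 1386596)/9 = 2 - ⅑*(-959511) = 2 + 319837/3 = 319843/3 ≈ 1.0661e+5)
(-1771503 + s(-2030))/(q + N(-1173)) = (-1771503 + 1/(-34 - 2030))/(319843/3 + 23*(-1173)) = (-1771503 + 1/(-2064))/(319843/3 - 26979) = (-1771503 - 1/2064)/(238906/3) = -3656382193/2064*3/238906 = -3656382193/164367328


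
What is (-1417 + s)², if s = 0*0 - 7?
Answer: 2027776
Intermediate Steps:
s = -7 (s = 0 - 7 = -7)
(-1417 + s)² = (-1417 - 7)² = (-1424)² = 2027776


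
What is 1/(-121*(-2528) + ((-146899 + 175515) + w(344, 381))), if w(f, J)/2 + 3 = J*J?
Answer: 1/624820 ≈ 1.6005e-6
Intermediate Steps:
w(f, J) = -6 + 2*J² (w(f, J) = -6 + 2*(J*J) = -6 + 2*J²)
1/(-121*(-2528) + ((-146899 + 175515) + w(344, 381))) = 1/(-121*(-2528) + ((-146899 + 175515) + (-6 + 2*381²))) = 1/(305888 + (28616 + (-6 + 2*145161))) = 1/(305888 + (28616 + (-6 + 290322))) = 1/(305888 + (28616 + 290316)) = 1/(305888 + 318932) = 1/624820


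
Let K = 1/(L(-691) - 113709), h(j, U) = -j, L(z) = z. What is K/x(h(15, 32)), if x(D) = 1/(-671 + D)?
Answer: 343/57200 ≈ 0.0059965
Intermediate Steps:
K = -1/114400 (K = 1/(-691 - 113709) = 1/(-114400) = -1/114400 ≈ -8.7413e-6)
K/x(h(15, 32)) = -1/(114400*(1/(-671 - 1*15))) = -1/(114400*(1/(-671 - 15))) = -1/(114400*(1/(-686))) = -1/(114400*(-1/686)) = -1/114400*(-686) = 343/57200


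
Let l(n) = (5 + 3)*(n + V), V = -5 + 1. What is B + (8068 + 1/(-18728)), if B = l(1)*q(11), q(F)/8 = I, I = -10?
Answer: 187055263/18728 ≈ 9988.0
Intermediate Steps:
V = -4
q(F) = -80 (q(F) = 8*(-10) = -80)
l(n) = -32 + 8*n (l(n) = (5 + 3)*(n - 4) = 8*(-4 + n) = -32 + 8*n)
B = 1920 (B = (-32 + 8*1)*(-80) = (-32 + 8)*(-80) = -24*(-80) = 1920)
B + (8068 + 1/(-18728)) = 1920 + (8068 + 1/(-18728)) = 1920 + (8068 - 1/18728) = 1920 + 151097503/18728 = 187055263/18728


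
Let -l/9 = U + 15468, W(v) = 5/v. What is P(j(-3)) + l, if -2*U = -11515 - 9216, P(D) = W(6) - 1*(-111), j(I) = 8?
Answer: -697169/3 ≈ -2.3239e+5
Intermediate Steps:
P(D) = 671/6 (P(D) = 5/6 - 1*(-111) = 5*(1/6) + 111 = 5/6 + 111 = 671/6)
U = 20731/2 (U = -(-11515 - 9216)/2 = -1/2*(-20731) = 20731/2 ≈ 10366.)
l = -465003/2 (l = -9*(20731/2 + 15468) = -9*51667/2 = -465003/2 ≈ -2.3250e+5)
P(j(-3)) + l = 671/6 - 465003/2 = -697169/3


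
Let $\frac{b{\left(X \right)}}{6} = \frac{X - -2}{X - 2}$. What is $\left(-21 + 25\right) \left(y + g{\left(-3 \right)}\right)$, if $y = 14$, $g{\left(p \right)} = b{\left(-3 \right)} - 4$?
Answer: $\frac{224}{5} \approx 44.8$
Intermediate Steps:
$b{\left(X \right)} = \frac{6 \left(2 + X\right)}{-2 + X}$ ($b{\left(X \right)} = 6 \frac{X - -2}{X - 2} = 6 \frac{X + 2}{-2 + X} = 6 \frac{2 + X}{-2 + X} = \frac{6 \left(2 + X\right)}{-2 + X}$)
$g{\left(p \right)} = - \frac{14}{5}$ ($g{\left(p \right)} = \frac{6 \left(2 - 3\right)}{-2 - 3} - 4 = 6 \frac{1}{-5} \left(-1\right) - 4 = 6 \left(- \frac{1}{5}\right) \left(-1\right) - 4 = \frac{6}{5} - 4 = - \frac{14}{5}$)
$\left(-21 + 25\right) \left(y + g{\left(-3 \right)}\right) = \left(-21 + 25\right) \left(14 - \frac{14}{5}\right) = 4 \cdot \frac{56}{5} = \frac{224}{5}$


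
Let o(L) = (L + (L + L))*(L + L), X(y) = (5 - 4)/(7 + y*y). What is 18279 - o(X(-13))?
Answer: 283105149/15488 ≈ 18279.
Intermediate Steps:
X(y) = 1/(7 + y**2)
o(L) = 6*L**2 (o(L) = (L + 2*L)*(2*L) = (3*L)*(2*L) = 6*L**2)
18279 - o(X(-13)) = 18279 - 6*(1/(7 + (-13)**2))**2 = 18279 - 6*(1/(7 + 169))**2 = 18279 - 6*(1/176)**2 = 18279 - 6/30976 = 18279 - 1*3/15488 = 18279 - 3/15488 = 283105149/15488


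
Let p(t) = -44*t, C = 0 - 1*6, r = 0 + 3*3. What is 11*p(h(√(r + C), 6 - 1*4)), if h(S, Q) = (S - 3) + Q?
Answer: 484 - 484*√3 ≈ -354.31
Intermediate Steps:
r = 9 (r = 0 + 9 = 9)
C = -6 (C = 0 - 6 = -6)
h(S, Q) = -3 + Q + S (h(S, Q) = (-3 + S) + Q = -3 + Q + S)
11*p(h(√(r + C), 6 - 1*4)) = 11*(-44*(-3 + (6 - 1*4) + √(9 - 6))) = 11*(-44*(-3 + (6 - 4) + √3)) = 11*(-44*(-3 + 2 + √3)) = 11*(-44*(-1 + √3)) = 11*(44 - 44*√3) = 484 - 484*√3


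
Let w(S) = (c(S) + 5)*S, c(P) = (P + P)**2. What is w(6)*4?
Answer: 3576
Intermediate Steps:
c(P) = 4*P**2 (c(P) = (2*P)**2 = 4*P**2)
w(S) = S*(5 + 4*S**2) (w(S) = (4*S**2 + 5)*S = (5 + 4*S**2)*S = S*(5 + 4*S**2))
w(6)*4 = (6*(5 + 4*6**2))*4 = (6*(5 + 4*36))*4 = (6*(5 + 144))*4 = (6*149)*4 = 894*4 = 3576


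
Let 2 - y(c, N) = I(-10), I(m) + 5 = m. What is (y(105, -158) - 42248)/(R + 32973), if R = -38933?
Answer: 42231/5960 ≈ 7.0857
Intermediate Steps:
I(m) = -5 + m
y(c, N) = 17 (y(c, N) = 2 - (-5 - 10) = 2 - 1*(-15) = 2 + 15 = 17)
(y(105, -158) - 42248)/(R + 32973) = (17 - 42248)/(-38933 + 32973) = -42231/(-5960) = -42231*(-1/5960) = 42231/5960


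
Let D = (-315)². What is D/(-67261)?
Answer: -99225/67261 ≈ -1.4752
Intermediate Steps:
D = 99225
D/(-67261) = 99225/(-67261) = 99225*(-1/67261) = -99225/67261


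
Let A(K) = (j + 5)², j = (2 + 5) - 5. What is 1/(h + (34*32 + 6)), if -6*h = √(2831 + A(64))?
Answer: 547/598378 + √5/299189 ≈ 0.00092161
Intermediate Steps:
j = 2 (j = 7 - 5 = 2)
A(K) = 49 (A(K) = (2 + 5)² = 7² = 49)
h = -4*√5 (h = -√(2831 + 49)/6 = -4*√5 ≈ -8.9443)
1/(h + (34*32 + 6)) = 1/(-4*√5 + (34*32 + 6)) = 1/(-4*√5 + (1088 + 6)) = 1/(-4*√5 + 1094) = 1/(1094 - 4*√5)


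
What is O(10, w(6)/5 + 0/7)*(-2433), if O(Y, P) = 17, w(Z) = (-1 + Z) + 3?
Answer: -41361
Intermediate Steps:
w(Z) = 2 + Z
O(10, w(6)/5 + 0/7)*(-2433) = 17*(-2433) = -41361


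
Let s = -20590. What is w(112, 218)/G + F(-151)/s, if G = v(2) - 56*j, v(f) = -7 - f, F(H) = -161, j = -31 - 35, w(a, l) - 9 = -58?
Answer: -415303/75915330 ≈ -0.0054706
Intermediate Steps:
w(a, l) = -49 (w(a, l) = 9 - 58 = -49)
j = -66
G = 3687 (G = (-7 - 1*2) - 56*(-66) = (-7 - 2) + 3696 = -9 + 3696 = 3687)
w(112, 218)/G + F(-151)/s = -49/3687 - 161/(-20590) = -49*1/3687 - 161*(-1/20590) = -49/3687 + 161/20590 = -415303/75915330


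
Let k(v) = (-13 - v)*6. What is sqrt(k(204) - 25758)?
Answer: 2*I*sqrt(6765) ≈ 164.5*I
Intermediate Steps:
k(v) = -78 - 6*v
sqrt(k(204) - 25758) = sqrt((-78 - 6*204) - 25758) = sqrt((-78 - 1224) - 25758) = sqrt(-1302 - 25758) = sqrt(-27060) = 2*I*sqrt(6765)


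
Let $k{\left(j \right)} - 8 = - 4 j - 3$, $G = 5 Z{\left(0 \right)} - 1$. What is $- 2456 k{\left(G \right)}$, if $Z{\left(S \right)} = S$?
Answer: $-22104$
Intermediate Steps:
$G = -1$ ($G = 5 \cdot 0 - 1 = 0 - 1 = -1$)
$k{\left(j \right)} = 5 - 4 j$ ($k{\left(j \right)} = 8 - \left(3 + 4 j\right) = 5 - 4 j$)
$- 2456 k{\left(G \right)} = - 2456 \left(5 - -4\right) = - 2456 \left(5 + 4\right) = \left(-2456\right) 9 = -22104$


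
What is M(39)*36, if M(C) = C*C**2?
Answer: 2135484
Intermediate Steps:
M(C) = C**3
M(39)*36 = 39**3*36 = 59319*36 = 2135484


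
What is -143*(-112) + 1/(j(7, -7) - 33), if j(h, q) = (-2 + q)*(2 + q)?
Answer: 192193/12 ≈ 16016.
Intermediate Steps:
-143*(-112) + 1/(j(7, -7) - 33) = -143*(-112) + 1/((-4 + (-7)**2) - 33) = 16016 + 1/((-4 + 49) - 33) = 16016 + 1/(45 - 33) = 16016 + 1/12 = 192193/12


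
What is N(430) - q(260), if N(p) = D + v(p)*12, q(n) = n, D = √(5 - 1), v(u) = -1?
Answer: -270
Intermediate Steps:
D = 2 (D = √4 = 2)
N(p) = -10 (N(p) = 2 - 1*12 = 2 - 12 = -10)
N(430) - q(260) = -10 - 1*260 = -10 - 260 = -270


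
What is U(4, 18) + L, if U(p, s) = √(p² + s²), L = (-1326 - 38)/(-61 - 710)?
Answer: 1364/771 + 2*√85 ≈ 20.208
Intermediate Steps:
L = 1364/771 (L = -1364/(-771) = -1364*(-1/771) = 1364/771 ≈ 1.7691)
U(4, 18) + L = √(4² + 18²) + 1364/771 = √(16 + 324) + 1364/771 = √340 + 1364/771 = 2*√85 + 1364/771 = 1364/771 + 2*√85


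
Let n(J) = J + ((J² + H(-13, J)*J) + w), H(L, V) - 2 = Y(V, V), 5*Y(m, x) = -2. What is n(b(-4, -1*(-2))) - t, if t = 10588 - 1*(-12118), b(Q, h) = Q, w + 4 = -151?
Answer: -114277/5 ≈ -22855.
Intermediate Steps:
w = -155 (w = -4 - 151 = -155)
Y(m, x) = -⅖ (Y(m, x) = (⅕)*(-2) = -⅖)
H(L, V) = 8/5 (H(L, V) = 2 - ⅖ = 8/5)
t = 22706 (t = 10588 + 12118 = 22706)
n(J) = -155 + J² + 13*J/5 (n(J) = J + ((J² + 8*J/5) - 155) = J + (-155 + J² + 8*J/5) = -155 + J² + 13*J/5)
n(b(-4, -1*(-2))) - t = (-155 + (-4)² + (13/5)*(-4)) - 1*22706 = (-155 + 16 - 52/5) - 22706 = -747/5 - 22706 = -114277/5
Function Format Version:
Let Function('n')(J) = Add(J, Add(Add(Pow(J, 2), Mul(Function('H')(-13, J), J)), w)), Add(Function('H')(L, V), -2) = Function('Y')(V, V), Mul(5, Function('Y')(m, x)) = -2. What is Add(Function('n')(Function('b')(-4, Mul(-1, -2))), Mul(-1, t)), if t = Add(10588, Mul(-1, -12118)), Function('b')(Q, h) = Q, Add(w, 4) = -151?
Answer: Rational(-114277, 5) ≈ -22855.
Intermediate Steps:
w = -155 (w = Add(-4, -151) = -155)
Function('Y')(m, x) = Rational(-2, 5) (Function('Y')(m, x) = Mul(Rational(1, 5), -2) = Rational(-2, 5))
Function('H')(L, V) = Rational(8, 5) (Function('H')(L, V) = Add(2, Rational(-2, 5)) = Rational(8, 5))
t = 22706 (t = Add(10588, 12118) = 22706)
Function('n')(J) = Add(-155, Pow(J, 2), Mul(Rational(13, 5), J)) (Function('n')(J) = Add(J, Add(Add(Pow(J, 2), Mul(Rational(8, 5), J)), -155)) = Add(J, Add(-155, Pow(J, 2), Mul(Rational(8, 5), J))) = Add(-155, Pow(J, 2), Mul(Rational(13, 5), J)))
Add(Function('n')(Function('b')(-4, Mul(-1, -2))), Mul(-1, t)) = Add(Add(-155, Pow(-4, 2), Mul(Rational(13, 5), -4)), Mul(-1, 22706)) = Add(Add(-155, 16, Rational(-52, 5)), -22706) = Add(Rational(-747, 5), -22706) = Rational(-114277, 5)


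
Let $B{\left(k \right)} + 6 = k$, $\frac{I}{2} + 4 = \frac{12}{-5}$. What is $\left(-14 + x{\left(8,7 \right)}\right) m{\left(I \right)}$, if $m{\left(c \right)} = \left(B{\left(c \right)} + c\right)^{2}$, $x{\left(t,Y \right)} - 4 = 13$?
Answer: $\frac{74892}{25} \approx 2995.7$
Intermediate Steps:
$I = - \frac{64}{5}$ ($I = -8 + 2 \frac{12}{-5} = -8 + 2 \cdot 12 \left(- \frac{1}{5}\right) = -8 + 2 \left(- \frac{12}{5}\right) = -8 - \frac{24}{5} = - \frac{64}{5} \approx -12.8$)
$B{\left(k \right)} = -6 + k$
$x{\left(t,Y \right)} = 17$ ($x{\left(t,Y \right)} = 4 + 13 = 17$)
$m{\left(c \right)} = \left(-6 + 2 c\right)^{2}$ ($m{\left(c \right)} = \left(\left(-6 + c\right) + c\right)^{2} = \left(-6 + 2 c\right)^{2}$)
$\left(-14 + x{\left(8,7 \right)}\right) m{\left(I \right)} = \left(-14 + 17\right) 4 \left(-3 - \frac{64}{5}\right)^{2} = 3 \cdot 4 \left(- \frac{79}{5}\right)^{2} = 3 \cdot 4 \cdot \frac{6241}{25} = 3 \cdot \frac{24964}{25} = \frac{74892}{25}$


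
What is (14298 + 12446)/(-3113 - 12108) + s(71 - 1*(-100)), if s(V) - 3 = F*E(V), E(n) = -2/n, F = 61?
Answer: 1378187/2602791 ≈ 0.52950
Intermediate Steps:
s(V) = 3 - 122/V (s(V) = 3 + 61*(-2/V) = 3 - 122/V)
(14298 + 12446)/(-3113 - 12108) + s(71 - 1*(-100)) = (14298 + 12446)/(-3113 - 12108) + (3 - 122/(71 - 1*(-100))) = 26744/(-15221) + (3 - 122/(71 + 100)) = 26744*(-1/15221) + (3 - 122/171) = -26744/15221 + (3 - 122*1/171) = -26744/15221 + (3 - 122/171) = -26744/15221 + 391/171 = 1378187/2602791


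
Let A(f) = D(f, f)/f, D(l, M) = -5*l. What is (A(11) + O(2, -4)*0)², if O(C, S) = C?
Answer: 25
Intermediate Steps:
A(f) = -5 (A(f) = (-5*f)/f = -5)
(A(11) + O(2, -4)*0)² = (-5 + 2*0)² = (-5 + 0)² = (-5)² = 25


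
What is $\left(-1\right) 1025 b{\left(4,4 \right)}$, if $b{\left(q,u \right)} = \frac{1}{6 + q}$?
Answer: $- \frac{205}{2} \approx -102.5$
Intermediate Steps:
$\left(-1\right) 1025 b{\left(4,4 \right)} = \frac{\left(-1\right) 1025}{6 + 4} = - \frac{1025}{10} = \left(-1025\right) \frac{1}{10} = - \frac{205}{2}$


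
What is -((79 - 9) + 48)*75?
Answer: -8850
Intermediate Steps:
-((79 - 9) + 48)*75 = -(70 + 48)*75 = -118*75 = -1*8850 = -8850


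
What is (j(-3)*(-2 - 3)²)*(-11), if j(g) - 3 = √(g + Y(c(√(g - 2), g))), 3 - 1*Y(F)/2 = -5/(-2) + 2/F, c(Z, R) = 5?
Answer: -825 - 55*I*√70 ≈ -825.0 - 460.16*I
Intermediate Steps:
Y(F) = 1 - 4/F (Y(F) = 6 - 2*(-5/(-2) + 2/F) = 6 - 2*(-5*(-½) + 2/F) = 6 - 2*(5/2 + 2/F) = 6 + (-5 - 4/F) = 1 - 4/F)
j(g) = 3 + √(⅕ + g) (j(g) = 3 + √(g + (-4 + 5)/5) = 3 + √(g + (⅕)*1) = 3 + √(g + ⅕) = 3 + √(⅕ + g))
(j(-3)*(-2 - 3)²)*(-11) = ((3 + √(5 + 25*(-3))/5)*(-2 - 3)²)*(-11) = ((3 + √(5 - 75)/5)*(-5)²)*(-11) = ((3 + √(-70)/5)*25)*(-11) = ((3 + (I*√70)/5)*25)*(-11) = ((3 + I*√70/5)*25)*(-11) = (75 + 5*I*√70)*(-11) = -825 - 55*I*√70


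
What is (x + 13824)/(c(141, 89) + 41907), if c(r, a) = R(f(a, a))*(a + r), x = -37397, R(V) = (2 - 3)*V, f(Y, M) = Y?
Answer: -23573/21437 ≈ -1.0996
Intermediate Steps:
R(V) = -V
c(r, a) = -a*(a + r) (c(r, a) = (-a)*(a + r) = -a*(a + r))
(x + 13824)/(c(141, 89) + 41907) = (-37397 + 13824)/(-1*89*(89 + 141) + 41907) = -23573/(-1*89*230 + 41907) = -23573/(-20470 + 41907) = -23573/21437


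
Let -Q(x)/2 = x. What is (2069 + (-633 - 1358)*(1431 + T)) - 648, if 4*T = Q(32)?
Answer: -2815844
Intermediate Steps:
Q(x) = -2*x
T = -16 (T = (-2*32)/4 = (¼)*(-64) = -16)
(2069 + (-633 - 1358)*(1431 + T)) - 648 = (2069 + (-633 - 1358)*(1431 - 16)) - 648 = (2069 - 1991*1415) - 648 = (2069 - 2817265) - 648 = -2815196 - 648 = -2815844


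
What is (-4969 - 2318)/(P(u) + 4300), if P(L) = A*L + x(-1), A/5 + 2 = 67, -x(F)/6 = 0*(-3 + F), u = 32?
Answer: -347/700 ≈ -0.49571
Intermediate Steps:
x(F) = 0 (x(F) = -0*(-3 + F) = -6*0 = 0)
A = 325 (A = -10 + 5*67 = -10 + 335 = 325)
P(L) = 325*L (P(L) = 325*L + 0 = 325*L)
(-4969 - 2318)/(P(u) + 4300) = (-4969 - 2318)/(325*32 + 4300) = -7287/(10400 + 4300) = -7287/14700 = -7287*1/14700 = -347/700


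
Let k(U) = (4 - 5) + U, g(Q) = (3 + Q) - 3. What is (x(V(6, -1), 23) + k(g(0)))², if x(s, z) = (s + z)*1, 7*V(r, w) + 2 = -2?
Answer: 22500/49 ≈ 459.18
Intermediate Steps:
V(r, w) = -4/7 (V(r, w) = -2/7 + (⅐)*(-2) = -2/7 - 2/7 = -4/7)
x(s, z) = s + z
g(Q) = Q
k(U) = -1 + U
(x(V(6, -1), 23) + k(g(0)))² = ((-4/7 + 23) + (-1 + 0))² = (157/7 - 1)² = (150/7)² = 22500/49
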